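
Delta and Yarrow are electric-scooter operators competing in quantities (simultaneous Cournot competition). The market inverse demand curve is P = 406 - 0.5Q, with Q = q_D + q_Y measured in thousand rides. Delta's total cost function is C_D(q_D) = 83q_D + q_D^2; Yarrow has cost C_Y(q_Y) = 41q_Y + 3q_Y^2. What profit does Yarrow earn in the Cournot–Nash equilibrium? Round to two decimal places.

Delta's profit: π_D = (406 - 0.5Q)q_D - (83q_D + q_D²). Setting ∂π_D/∂q_D = 0: 323 - 3q_D - (1/2)(q_Y) = 0.
Yarrow's first-order condition: 365 - 7q_Y - (1/2)(q_D) = 0.
Rearranging gives the reaction functions q_D = (323 - (1/2)q_Y)/3 and q_Y = (365 - (1/2)q_D)/7.
Substituting one into the other gives q_D = 100.1687 and q_Y = 44.9880.
Price P = 406 - (1/2)·145.1566 = 333.4217.
Yarrow's profit: 333.4217·44.9880 - 41·44.9880 - 3·44.9880² = 7083.7053.

7083.71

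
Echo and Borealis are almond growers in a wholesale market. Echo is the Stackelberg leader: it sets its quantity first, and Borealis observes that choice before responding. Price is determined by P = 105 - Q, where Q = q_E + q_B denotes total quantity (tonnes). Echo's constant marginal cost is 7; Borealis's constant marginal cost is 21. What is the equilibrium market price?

35

Solve by backward induction. Given q_E, the follower Borealis maximises π_B = (105 - q_E - q_B)q_B - 21q_B.
Setting the follower's marginal profit to zero, 84 - q_E - 2q_B = 0, i.e. q_B = (84 - q_E)/2.
The leader anticipates this reaction. Substituting into P = 105 - Q gives P = 63 - (1/2)q_E, so π_E = (63 - (1/2)q_E)q_E - 7q_E.
Maximising: ∂π_E/∂q_E = 56 - q_E = 0, giving q_E = 56.
Then q_B = (84 - 56)/2 = 14.
Total output Q = 70, so price P = 105 - 70 = 35.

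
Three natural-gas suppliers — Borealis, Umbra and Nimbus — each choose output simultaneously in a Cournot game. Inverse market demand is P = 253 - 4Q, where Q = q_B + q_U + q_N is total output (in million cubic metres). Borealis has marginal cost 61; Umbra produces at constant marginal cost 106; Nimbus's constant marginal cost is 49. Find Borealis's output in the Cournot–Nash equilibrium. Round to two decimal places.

Borealis's profit: π_B = (253 - 4Q)q_B - (61q_B). Setting ∂π_B/∂q_B = 0: 192 - 8q_B - 4(q_U + q_N) = 0.
Umbra's profit: π_U = (253 - 4Q)q_U - (106q_U). Setting ∂π_U/∂q_U = 0: 147 - 8q_U - 4(q_B + q_N) = 0.
Nimbus's profit: π_N = (253 - 4Q)q_N - (49q_N). Setting ∂π_N/∂q_N = 0: 204 - 8q_N - 4(q_B + q_U) = 0.
Adding the 3 conditions: 543 − 8Q − 8Q = 0, i.e. Q = 543/16.
Back-substituting: q_B = (192 − 543/4)/4 = 225/16, q_U = (147 − 543/4)/4 = 45/16, q_N = (204 − 543/4)/4 = 273/16.

14.06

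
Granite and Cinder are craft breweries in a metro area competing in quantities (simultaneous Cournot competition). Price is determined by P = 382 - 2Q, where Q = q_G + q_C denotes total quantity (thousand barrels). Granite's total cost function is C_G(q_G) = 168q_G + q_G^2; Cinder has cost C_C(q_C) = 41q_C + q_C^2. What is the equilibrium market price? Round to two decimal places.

243.25

Granite's profit: π_G = (382 - 2Q)q_G - (168q_G + q_G²). Setting ∂π_G/∂q_G = 0: 214 - 6q_G - 2(q_C) = 0.
Cinder's first-order condition: 341 - 6q_C - 2(q_G) = 0.
So q_G = (214 - 2q_C)/6 and q_C = (341 - 2q_G)/6.
Solving the pair: q_G = 301/16, q_C = 809/16.
Total output Q = 555/8, so price P = 382 - 2·(555/8) = 973/4.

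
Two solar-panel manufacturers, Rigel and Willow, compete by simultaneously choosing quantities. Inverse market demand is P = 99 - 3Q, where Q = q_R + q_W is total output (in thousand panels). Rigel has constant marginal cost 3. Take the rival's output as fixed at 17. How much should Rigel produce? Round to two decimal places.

With the rival's output fixed at 17, Rigel's profit is π_R = (99 - 3·17 - 3q_R)q_R - (3q_R) = (48 - 3q_R)q_R - (3q_R).
∂π_R/∂q_R = 45 - 6q_R = 0, so q_R = 15/2.

7.50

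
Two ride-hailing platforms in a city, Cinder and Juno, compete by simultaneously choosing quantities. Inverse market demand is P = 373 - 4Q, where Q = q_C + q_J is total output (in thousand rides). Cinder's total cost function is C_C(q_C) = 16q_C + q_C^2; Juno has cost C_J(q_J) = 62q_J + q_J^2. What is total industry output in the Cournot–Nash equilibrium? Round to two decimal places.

Cinder's profit: π_C = (373 - 4Q)q_C - (16q_C + q_C²). Setting ∂π_C/∂q_C = 0: 357 - 10q_C - 4(q_J) = 0.
Juno's first-order condition: 311 - 10q_J - 4(q_C) = 0.
Rearranging gives the reaction functions q_C = (357 - 4q_J)/10 and q_J = (311 - 4q_C)/10.
Solving the pair: q_C = 1163/42, q_J = 841/42.
Total output Q = 1163/42 + 841/42 = 334/7.

47.71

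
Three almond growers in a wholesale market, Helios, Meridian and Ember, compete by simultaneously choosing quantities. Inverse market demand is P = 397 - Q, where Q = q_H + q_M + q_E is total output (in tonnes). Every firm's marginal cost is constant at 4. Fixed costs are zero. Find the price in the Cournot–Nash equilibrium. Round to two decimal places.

A representative firm's profit is π_i = q_i(397 - Q) - 4q_i.
Setting ∂π_i/∂q_i = 0 with rivals' quantities fixed: 393 - 2q_i - Σ_{j≠i} q_j = 0.
With identical firms every q_j equals q_i, so Σ_{j≠i} q_j = 2q_i and 393 = 4q_i, giving q_i = 393/4.
Total output Q = 1179/4, so price P = 397 - 1179/4 = 409/4.

102.25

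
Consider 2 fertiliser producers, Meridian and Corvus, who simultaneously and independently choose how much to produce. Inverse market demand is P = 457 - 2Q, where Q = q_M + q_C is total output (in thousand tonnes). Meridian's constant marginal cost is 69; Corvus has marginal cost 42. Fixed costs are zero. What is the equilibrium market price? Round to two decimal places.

Meridian's profit: π_M = (457 - 2Q)q_M - (69q_M). Setting ∂π_M/∂q_M = 0: 388 - 4q_M - 2(q_C) = 0.
Corvus's profit: π_C = (457 - 2Q)q_C - (42q_C). Setting ∂π_C/∂q_C = 0: 415 - 4q_C - 2(q_M) = 0.
Rearranging gives the reaction functions q_M = (388 - 2q_C)/4 and q_C = (415 - 2q_M)/4.
Solving the pair: q_M = 361/6, q_C = 221/3.
Total output Q = 803/6, so price P = 457 - 2·(803/6) = 568/3.

189.33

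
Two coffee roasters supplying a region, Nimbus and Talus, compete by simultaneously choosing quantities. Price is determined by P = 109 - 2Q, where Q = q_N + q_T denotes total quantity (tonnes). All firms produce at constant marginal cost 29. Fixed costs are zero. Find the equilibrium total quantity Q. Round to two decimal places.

A representative firm's profit is π_i = q_i(109 - 2Q) - 29q_i.
Setting ∂π_i/∂q_i = 0 with rivals' quantities fixed: 80 - 4q_i - 2q_j = 0.
By symmetry each firm produces the same amount; substituting q_j = q_i yields q_i = 80/6 = 40/3.
Total output Q = 40/3 + 40/3 = 80/3.

26.67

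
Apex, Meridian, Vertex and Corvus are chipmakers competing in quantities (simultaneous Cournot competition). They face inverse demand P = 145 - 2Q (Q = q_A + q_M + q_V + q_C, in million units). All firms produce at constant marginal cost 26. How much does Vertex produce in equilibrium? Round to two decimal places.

Each firm earns π_i = (145 - 2Q)q_i - 26q_i.
Setting ∂π_i/∂q_i = 0 with rivals' quantities fixed: 119 - 4q_i - 2·Σ_{j≠i} q_j = 0.
With identical firms every q_j equals q_i, so Σ_{j≠i} q_j = 3q_i and 119 = 10q_i, giving q_i = 119/10.

11.90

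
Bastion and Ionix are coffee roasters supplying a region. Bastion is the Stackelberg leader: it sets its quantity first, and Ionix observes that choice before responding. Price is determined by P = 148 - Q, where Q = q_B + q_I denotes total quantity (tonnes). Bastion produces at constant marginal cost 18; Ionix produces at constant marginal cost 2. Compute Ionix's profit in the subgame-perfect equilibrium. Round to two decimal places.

1980.25

Solve by backward induction. Given q_B, the follower Ionix maximises π_I = (148 - q_B - q_I)q_I - 2q_I.
Follower FOC: 146 - q_B - 2q_I = 0, so q_I(q_B) = (146 - q_B)/2.
The leader anticipates this reaction. Substituting into P = 148 - Q gives P = 75 - (1/2)q_B, so π_B = (75 - (1/2)q_B)q_B - 18q_B.
Maximising: ∂π_B/∂q_B = 57 - q_B = 0, giving q_B = 57.
Then q_I = (146 - 57)/2 = 89/2.
Price P = 148 - 203/2 = 93/2.
Ionix's profit: (93/2 - 2)·(89/2) = 1980.2500.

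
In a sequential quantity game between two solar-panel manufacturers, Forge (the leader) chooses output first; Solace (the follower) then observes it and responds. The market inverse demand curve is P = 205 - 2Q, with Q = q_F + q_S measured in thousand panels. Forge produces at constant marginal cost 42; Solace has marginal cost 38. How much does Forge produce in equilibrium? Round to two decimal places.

The follower Solace best-responds to any q_F: π_S = (205 - 2Q)q_S - 38q_S.
∂π_S/∂q_S = 167 - 2q_F - 4q_S = 0 gives the reaction function q_S = (167 - 2q_F)/4.
Forge substitutes q_S(q_F) into its own profit: π_F = q_F(205 - 2q_F - (167 - 2q_F)/2) - 42q_F = (243/2 - q_F)q_F - 42q_F.
Leader FOC: 159/2 - 2q_F = 0, so q_F = 159/4.
Then q_S = (167 - 2·(159/4))/4 = 175/8.

39.75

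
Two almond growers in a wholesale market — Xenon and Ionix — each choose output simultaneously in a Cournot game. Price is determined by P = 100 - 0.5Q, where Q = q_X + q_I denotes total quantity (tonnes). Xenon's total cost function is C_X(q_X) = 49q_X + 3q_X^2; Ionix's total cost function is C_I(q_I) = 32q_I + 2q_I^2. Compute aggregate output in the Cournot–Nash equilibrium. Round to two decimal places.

19.32

Xenon's profit: π_X = (100 - 0.5Q)q_X - (49q_X + 3q_X²). Setting ∂π_X/∂q_X = 0: 51 - 7q_X - (1/2)(q_I) = 0.
Ionix's profit: π_I = (100 - 0.5Q)q_I - (32q_I + 2q_I²). Setting ∂π_I/∂q_I = 0: 68 - 5q_I - (1/2)(q_X) = 0.
Best responses: q_X = (51 - (1/2)q_I)/7, q_I = (68 - (1/2)q_X)/5.
Solving the pair: q_X = 884/139, q_I = 1802/139.
Total output Q = 884/139 + 1802/139 = 19.3237.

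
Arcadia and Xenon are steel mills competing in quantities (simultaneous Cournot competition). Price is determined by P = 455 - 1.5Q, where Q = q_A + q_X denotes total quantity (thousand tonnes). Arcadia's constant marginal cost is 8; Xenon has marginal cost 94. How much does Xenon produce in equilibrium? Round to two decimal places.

61.11

Arcadia's profit: π_A = (455 - 1.5Q)q_A - (8q_A). Setting ∂π_A/∂q_A = 0: 447 - 3q_A - (3/2)(q_X) = 0.
Xenon's profit: π_X = (455 - 1.5Q)q_X - (94q_X). Setting ∂π_X/∂q_X = 0: 361 - 3q_X - (3/2)(q_A) = 0.
Best responses: q_A = (447 - (3/2)q_X)/3, q_X = (361 - (3/2)q_A)/3.
Substituting one into the other gives q_A = 1066/9 and q_X = 550/9.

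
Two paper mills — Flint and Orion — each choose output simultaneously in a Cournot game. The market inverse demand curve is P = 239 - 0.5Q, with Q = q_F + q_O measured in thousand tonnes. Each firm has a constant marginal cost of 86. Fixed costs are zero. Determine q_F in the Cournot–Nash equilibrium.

Each firm earns π_i = (239 - 0.5Q)q_i - 86q_i.
Setting ∂π_i/∂q_i = 0 with rivals' quantities fixed: 153 - q_i - (1/2)q_j = 0.
By symmetry each firm produces the same amount; substituting q_j = q_i yields q_i = 153/(3/2) = 102.

102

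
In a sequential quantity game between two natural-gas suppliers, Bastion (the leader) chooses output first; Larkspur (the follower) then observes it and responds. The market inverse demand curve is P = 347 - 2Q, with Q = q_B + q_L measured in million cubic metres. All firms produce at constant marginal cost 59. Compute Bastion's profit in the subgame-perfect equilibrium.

Solve by backward induction. Given q_B, the follower Larkspur maximises π_L = (347 - 2q_B - 2q_L)q_L - 59q_L.
∂π_L/∂q_L = 288 - 2q_B - 4q_L = 0 gives the reaction function q_L = (288 - 2q_B)/4.
The leader anticipates this reaction. Substituting into P = 347 - 2Q gives P = 203 - q_B, so π_B = (203 - q_B)q_B - 59q_B.
Leader FOC: 144 - 2q_B = 0, so q_B = 72.
Then q_L = (288 - 2·72)/4 = 36.
Price P = 347 - 2·108 = 131.
Bastion's profit: (131 - 59)·72 = 5184.

5184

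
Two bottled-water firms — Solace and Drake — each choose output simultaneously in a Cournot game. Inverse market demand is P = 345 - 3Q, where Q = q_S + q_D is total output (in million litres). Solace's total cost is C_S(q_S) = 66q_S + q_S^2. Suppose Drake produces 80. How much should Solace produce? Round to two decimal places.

4.88

With the rival's output fixed at 80, Solace's profit is π_S = (345 - 3·80 - 3q_S)q_S - (66q_S + q_S²) = (105 - 3q_S)q_S - (66q_S + q_S²).
∂π_S/∂q_S = 39 - 8q_S = 0, so q_S = 39/8.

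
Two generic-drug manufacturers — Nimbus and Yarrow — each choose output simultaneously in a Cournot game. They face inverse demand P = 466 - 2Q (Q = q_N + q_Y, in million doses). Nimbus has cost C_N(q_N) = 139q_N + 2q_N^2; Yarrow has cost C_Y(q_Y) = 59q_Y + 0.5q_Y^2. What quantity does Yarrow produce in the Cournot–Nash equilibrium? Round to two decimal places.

72.28

Nimbus's profit: π_N = (466 - 2Q)q_N - (139q_N + 2q_N²). Setting ∂π_N/∂q_N = 0: 327 - 8q_N - 2(q_Y) = 0.
Yarrow's profit: π_Y = (466 - 2Q)q_Y - (59q_Y + (1/2)q_Y²). Setting ∂π_Y/∂q_Y = 0: 407 - 5q_Y - 2(q_N) = 0.
Rearranging gives the reaction functions q_N = (327 - 2q_Y)/8 and q_Y = (407 - 2q_N)/5.
Substituting one into the other gives q_N = 821/36 and q_Y = 1301/18.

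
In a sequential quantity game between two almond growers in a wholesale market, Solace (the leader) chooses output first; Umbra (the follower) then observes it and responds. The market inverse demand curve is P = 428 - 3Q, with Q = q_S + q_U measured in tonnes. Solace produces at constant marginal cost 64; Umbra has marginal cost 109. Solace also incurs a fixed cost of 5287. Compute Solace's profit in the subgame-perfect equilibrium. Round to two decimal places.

1683.04

Solve by backward induction. Given q_S, the follower Umbra maximises π_U = (428 - 3q_S - 3q_U)q_U - 109q_U.
Setting the follower's marginal profit to zero, 319 - 3q_S - 6q_U = 0, i.e. q_U = (319 - 3q_S)/6.
The leader anticipates this reaction. Substituting into P = 428 - 3Q gives P = 537/2 - (3/2)q_S, so π_S = (537/2 - (3/2)q_S)q_S - 64q_S.
Maximising: ∂π_S/∂q_S = 409/2 - 3q_S = 0, giving q_S = 409/6.
Then q_U = (319 - 3·(409/6))/6 = 229/12.
Price P = 428 - 3·(349/4) = 665/4.
Solace's profit: (665/4 - 64)·(409/6) - 5287 = 1683.0417.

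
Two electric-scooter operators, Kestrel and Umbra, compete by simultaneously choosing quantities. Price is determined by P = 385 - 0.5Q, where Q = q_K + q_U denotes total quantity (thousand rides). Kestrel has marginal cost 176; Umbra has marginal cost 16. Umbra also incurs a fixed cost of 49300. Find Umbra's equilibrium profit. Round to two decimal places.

12886.89

Kestrel's profit: π_K = (385 - 0.5Q)q_K - (176q_K). Setting ∂π_K/∂q_K = 0: 209 - q_K - (1/2)(q_U) = 0.
Umbra's first-order condition: 369 - q_U - (1/2)(q_K) = 0.
Rearranging gives the reaction functions q_K = (209 - (1/2)q_U) and q_U = (369 - (1/2)q_K).
Substituting one into the other gives q_K = 98/3 and q_U = 1058/3.
Price P = 385 - (1/2)·(1156/3) = 577/3.
Umbra's profit: (577/3 - 16)·(1058/3) - 49300 = 12886.8889.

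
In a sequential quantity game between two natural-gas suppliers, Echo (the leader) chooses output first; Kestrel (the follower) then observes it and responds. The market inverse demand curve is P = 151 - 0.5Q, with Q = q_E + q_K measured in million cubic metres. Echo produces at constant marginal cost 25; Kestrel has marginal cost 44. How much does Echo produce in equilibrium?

Solve by backward induction. Given q_E, the follower Kestrel maximises π_K = (151 - (1/2)q_E - (1/2)q_K)q_K - 44q_K.
Setting the follower's marginal profit to zero, 107 - (1/2)q_E - q_K = 0, i.e. q_K = (107 - (1/2)q_E).
The leader anticipates this reaction. Substituting into P = 151 - 0.5Q gives P = 195/2 - (1/4)q_E, so π_E = (195/2 - (1/4)q_E)q_E - 25q_E.
Leader FOC: 145/2 - (1/2)q_E = 0, so q_E = 145.
Then q_K = (107 - (1/2)·145) = 69/2.

145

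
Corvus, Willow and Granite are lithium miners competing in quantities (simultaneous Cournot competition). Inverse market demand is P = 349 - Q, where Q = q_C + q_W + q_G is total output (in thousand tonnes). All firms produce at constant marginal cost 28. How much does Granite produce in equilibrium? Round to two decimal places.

80.25

A representative firm's profit is π_i = q_i(349 - Q) - 28q_i.
First-order condition (treating rivals' output as given): 321 - 2q_i - Σ_{j≠i} q_j = 0.
With identical firms every q_j equals q_i, so Σ_{j≠i} q_j = 2q_i and 321 = 4q_i, giving q_i = 321/4.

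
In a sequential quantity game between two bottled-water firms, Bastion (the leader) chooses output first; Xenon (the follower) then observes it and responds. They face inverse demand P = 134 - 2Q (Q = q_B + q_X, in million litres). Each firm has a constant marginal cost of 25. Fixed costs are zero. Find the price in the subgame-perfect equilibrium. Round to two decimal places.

The follower Xenon best-responds to any q_B: π_X = (134 - 2Q)q_X - 25q_X.
∂π_X/∂q_X = 109 - 2q_B - 4q_X = 0 gives the reaction function q_X = (109 - 2q_B)/4.
The leader anticipates this reaction. Substituting into P = 134 - 2Q gives P = 159/2 - q_B, so π_B = (159/2 - q_B)q_B - 25q_B.
Leader FOC: 109/2 - 2q_B = 0, so q_B = 109/4.
Then q_X = (109 - 2·(109/4))/4 = 109/8.
Total output Q = 327/8, so price P = 134 - 2·(327/8) = 209/4.

52.25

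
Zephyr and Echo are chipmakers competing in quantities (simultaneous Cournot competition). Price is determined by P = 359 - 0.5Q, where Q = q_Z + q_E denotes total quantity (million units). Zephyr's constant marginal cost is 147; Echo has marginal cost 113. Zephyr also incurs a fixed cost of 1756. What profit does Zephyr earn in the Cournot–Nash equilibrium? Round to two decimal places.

Zephyr's profit: π_Z = (359 - 0.5Q)q_Z - (147q_Z). Setting ∂π_Z/∂q_Z = 0: 212 - q_Z - (1/2)(q_E) = 0.
Echo's profit: π_E = (359 - 0.5Q)q_E - (113q_E). Setting ∂π_E/∂q_E = 0: 246 - q_E - (1/2)(q_Z) = 0.
Rearranging gives the reaction functions q_Z = (212 - (1/2)q_E) and q_E = (246 - (1/2)q_Z).
Substituting one into the other gives q_Z = 356/3 and q_E = 560/3.
Price P = 359 - (1/2)·(916/3) = 619/3.
Zephyr's profit: (619/3 - 147)·(356/3) - 1756 = 5284.8889.

5284.89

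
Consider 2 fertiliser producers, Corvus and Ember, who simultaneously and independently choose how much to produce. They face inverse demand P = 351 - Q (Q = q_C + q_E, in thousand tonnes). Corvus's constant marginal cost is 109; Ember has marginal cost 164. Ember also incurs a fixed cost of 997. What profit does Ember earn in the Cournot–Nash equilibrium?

939

Corvus's profit: π_C = (351 - Q)q_C - (109q_C). Setting ∂π_C/∂q_C = 0: 242 - 2q_C - (q_E) = 0.
Ember's first-order condition: 187 - 2q_E - (q_C) = 0.
So q_C = (242 - q_E)/2 and q_E = (187 - q_C)/2.
Substituting one into the other gives q_C = 99 and q_E = 44.
Price P = 351 - 143 = 208.
Ember's profit: (208 - 164)·44 - 997 = 939.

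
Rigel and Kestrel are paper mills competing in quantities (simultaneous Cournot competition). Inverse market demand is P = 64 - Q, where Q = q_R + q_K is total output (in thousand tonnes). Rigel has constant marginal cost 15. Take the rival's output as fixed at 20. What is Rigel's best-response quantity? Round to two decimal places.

With the rival's output fixed at 20, Rigel's profit is π_R = (64 - 20 - q_R)q_R - (15q_R) = (44 - q_R)q_R - (15q_R).
∂π_R/∂q_R = 29 - 2q_R = 0, so q_R = 29/2.

14.50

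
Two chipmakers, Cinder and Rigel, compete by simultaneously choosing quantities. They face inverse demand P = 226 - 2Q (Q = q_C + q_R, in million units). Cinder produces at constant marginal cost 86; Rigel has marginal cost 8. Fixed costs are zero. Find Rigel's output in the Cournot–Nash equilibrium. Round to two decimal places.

49.33

Cinder's profit: π_C = (226 - 2Q)q_C - (86q_C). Setting ∂π_C/∂q_C = 0: 140 - 4q_C - 2(q_R) = 0.
Rigel's profit: π_R = (226 - 2Q)q_R - (8q_R). Setting ∂π_R/∂q_R = 0: 218 - 4q_R - 2(q_C) = 0.
Rearranging gives the reaction functions q_C = (140 - 2q_R)/4 and q_R = (218 - 2q_C)/4.
Solving the pair: q_C = 31/3, q_R = 148/3.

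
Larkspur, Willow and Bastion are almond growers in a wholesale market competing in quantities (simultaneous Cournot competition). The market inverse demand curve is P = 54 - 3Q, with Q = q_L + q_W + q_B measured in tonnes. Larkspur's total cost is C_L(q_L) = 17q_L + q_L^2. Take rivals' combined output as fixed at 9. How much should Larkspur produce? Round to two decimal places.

With rivals' combined output fixed at 9, Larkspur's profit is π_L = (54 - 3·9 - 3q_L)q_L - (17q_L + q_L²) = (27 - 3q_L)q_L - (17q_L + q_L²).
∂π_L/∂q_L = 10 - 8q_L = 0, so q_L = 5/4.

1.25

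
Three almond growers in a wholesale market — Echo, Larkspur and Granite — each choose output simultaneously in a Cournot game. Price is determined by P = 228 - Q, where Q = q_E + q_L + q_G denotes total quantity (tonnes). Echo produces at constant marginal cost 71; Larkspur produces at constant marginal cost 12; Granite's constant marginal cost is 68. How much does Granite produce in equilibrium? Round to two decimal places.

26.75

Echo's profit: π_E = (228 - Q)q_E - (71q_E). Setting ∂π_E/∂q_E = 0: 157 - 2q_E - (q_L + q_G) = 0.
Larkspur's profit: π_L = (228 - Q)q_L - (12q_L). Setting ∂π_L/∂q_L = 0: 216 - 2q_L - (q_E + q_G) = 0.
Granite's first-order condition: 160 - 2q_G - (q_E + q_L) = 0.
Summing all 3 equations gives 533 − 4Q = 0, hence Q = 533/4.
Back-substituting: q_E = (157 − 533/4) = 95/4, q_L = (216 − 533/4) = 331/4, q_G = (160 − 533/4) = 107/4.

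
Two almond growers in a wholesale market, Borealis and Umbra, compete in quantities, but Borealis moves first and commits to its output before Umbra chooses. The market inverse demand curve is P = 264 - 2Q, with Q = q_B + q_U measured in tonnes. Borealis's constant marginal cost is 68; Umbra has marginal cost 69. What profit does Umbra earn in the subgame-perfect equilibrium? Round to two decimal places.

The follower Umbra best-responds to any q_B: π_U = (264 - 2Q)q_U - 69q_U.
Setting the follower's marginal profit to zero, 195 - 2q_B - 4q_U = 0, i.e. q_U = (195 - 2q_B)/4.
The leader anticipates this reaction. Substituting into P = 264 - 2Q gives P = 333/2 - q_B, so π_B = (333/2 - q_B)q_B - 68q_B.
Maximising: ∂π_B/∂q_B = 197/2 - 2q_B = 0, giving q_B = 197/4.
Then q_U = (195 - 2·(197/4))/4 = 193/8.
Price P = 264 - 2·(587/8) = 469/4.
Umbra's profit: (469/4 - 69)·(193/8) = 1164.0313.

1164.03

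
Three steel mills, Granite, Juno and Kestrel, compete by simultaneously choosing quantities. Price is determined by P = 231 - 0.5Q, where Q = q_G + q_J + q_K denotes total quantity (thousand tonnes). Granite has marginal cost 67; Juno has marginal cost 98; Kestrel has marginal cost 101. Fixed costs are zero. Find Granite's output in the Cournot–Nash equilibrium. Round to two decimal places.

Granite's profit: π_G = (231 - 0.5Q)q_G - (67q_G). Setting ∂π_G/∂q_G = 0: 164 - q_G - (1/2)(q_J + q_K) = 0.
Juno's first-order condition: 133 - q_J - (1/2)(q_G + q_K) = 0.
Kestrel's profit: π_K = (231 - 0.5Q)q_K - (101q_K). Setting ∂π_K/∂q_K = 0: 130 - q_K - (1/2)(q_G + q_J) = 0.
Adding the 3 conditions: 427 − Q − Q = 0, i.e. Q = 427/2.
Back-substituting: q_G = (164 − 427/4)/(1/2) = 229/2, q_J = (133 − 427/4)/(1/2) = 105/2, q_K = (130 − 427/4)/(1/2) = 93/2.

114.50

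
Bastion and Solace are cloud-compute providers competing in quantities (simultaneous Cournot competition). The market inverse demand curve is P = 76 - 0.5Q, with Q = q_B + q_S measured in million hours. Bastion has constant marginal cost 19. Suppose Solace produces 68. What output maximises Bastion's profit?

23

With the rival's output fixed at 68, Bastion's profit is π_B = (76 - (1/2)·68 - (1/2)q_B)q_B - (19q_B) = (42 - (1/2)q_B)q_B - (19q_B).
∂π_B/∂q_B = 23 - q_B = 0, so q_B = 23.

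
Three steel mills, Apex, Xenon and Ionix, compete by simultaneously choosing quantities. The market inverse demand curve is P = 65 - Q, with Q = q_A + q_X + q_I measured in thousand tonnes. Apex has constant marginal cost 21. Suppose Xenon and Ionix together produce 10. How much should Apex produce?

With rivals' combined output fixed at 10, Apex's profit is π_A = (65 - 10 - q_A)q_A - (21q_A) = (55 - q_A)q_A - (21q_A).
∂π_A/∂q_A = 34 - 2q_A = 0, so q_A = 17.

17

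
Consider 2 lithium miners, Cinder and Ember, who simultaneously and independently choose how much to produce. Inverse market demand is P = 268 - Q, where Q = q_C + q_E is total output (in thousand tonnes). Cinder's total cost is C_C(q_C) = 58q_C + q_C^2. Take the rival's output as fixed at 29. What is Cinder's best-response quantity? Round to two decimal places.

With the rival's output fixed at 29, Cinder's profit is π_C = (268 - 29 - q_C)q_C - (58q_C + q_C²) = (239 - q_C)q_C - (58q_C + q_C²).
∂π_C/∂q_C = 181 - 4q_C = 0, so q_C = 181/4.

45.25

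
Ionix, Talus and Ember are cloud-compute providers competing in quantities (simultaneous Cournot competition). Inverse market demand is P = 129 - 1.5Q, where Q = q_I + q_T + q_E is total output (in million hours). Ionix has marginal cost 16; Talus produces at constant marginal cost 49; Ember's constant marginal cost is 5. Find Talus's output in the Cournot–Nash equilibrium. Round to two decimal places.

0.50

Ionix's profit: π_I = (129 - 1.5Q)q_I - (16q_I). Setting ∂π_I/∂q_I = 0: 113 - 3q_I - (3/2)(q_T + q_E) = 0.
Talus's profit: π_T = (129 - 1.5Q)q_T - (49q_T). Setting ∂π_T/∂q_T = 0: 80 - 3q_T - (3/2)(q_I + q_E) = 0.
Ember's profit: π_E = (129 - 1.5Q)q_E - (5q_E). Setting ∂π_E/∂q_E = 0: 124 - 3q_E - (3/2)(q_I + q_T) = 0.
Adding the 3 conditions: 317 − 3Q − 3Q = 0, i.e. Q = 317/6.
Back-substituting: q_I = (113 − 317/4)/(3/2) = 45/2, q_T = (80 − 317/4)/(3/2) = 1/2, q_E = (124 − 317/4)/(3/2) = 179/6.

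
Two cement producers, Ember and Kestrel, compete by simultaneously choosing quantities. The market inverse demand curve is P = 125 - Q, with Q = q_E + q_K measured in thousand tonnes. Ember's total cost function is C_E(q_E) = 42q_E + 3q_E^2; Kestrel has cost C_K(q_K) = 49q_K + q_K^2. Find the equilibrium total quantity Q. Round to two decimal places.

Ember's profit: π_E = (125 - Q)q_E - (42q_E + 3q_E²). Setting ∂π_E/∂q_E = 0: 83 - 8q_E - (q_K) = 0.
Kestrel's first-order condition: 76 - 4q_K - (q_E) = 0.
Best responses: q_E = (83 - q_K)/8, q_K = (76 - q_E)/4.
Substituting one into the other gives q_E = 256/31 and q_K = 525/31.
Total output Q = 256/31 + 525/31 = 781/31.

25.19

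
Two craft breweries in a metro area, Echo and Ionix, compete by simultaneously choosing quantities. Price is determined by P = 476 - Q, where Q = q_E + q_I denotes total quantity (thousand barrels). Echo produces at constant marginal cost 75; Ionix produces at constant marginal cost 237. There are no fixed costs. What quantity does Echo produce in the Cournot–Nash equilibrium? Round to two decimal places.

Echo's profit: π_E = (476 - Q)q_E - (75q_E). Setting ∂π_E/∂q_E = 0: 401 - 2q_E - (q_I) = 0.
Ionix's profit: π_I = (476 - Q)q_I - (237q_I). Setting ∂π_I/∂q_I = 0: 239 - 2q_I - (q_E) = 0.
Best responses: q_E = (401 - q_I)/2, q_I = (239 - q_E)/2.
Substituting one into the other gives q_E = 563/3 and q_I = 77/3.

187.67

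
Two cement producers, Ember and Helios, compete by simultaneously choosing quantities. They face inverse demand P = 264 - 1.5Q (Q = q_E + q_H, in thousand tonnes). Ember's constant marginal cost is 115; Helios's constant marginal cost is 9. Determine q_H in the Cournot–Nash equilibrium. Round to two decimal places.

Ember's profit: π_E = (264 - 1.5Q)q_E - (115q_E). Setting ∂π_E/∂q_E = 0: 149 - 3q_E - (3/2)(q_H) = 0.
Helios's first-order condition: 255 - 3q_H - (3/2)(q_E) = 0.
So q_E = (149 - (3/2)q_H)/3 and q_H = (255 - (3/2)q_E)/3.
Substituting one into the other gives q_E = 86/9 and q_H = 722/9.

80.22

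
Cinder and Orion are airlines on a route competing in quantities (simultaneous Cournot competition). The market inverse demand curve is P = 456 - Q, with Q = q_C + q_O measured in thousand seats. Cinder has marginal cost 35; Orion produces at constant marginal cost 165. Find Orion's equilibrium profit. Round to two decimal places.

2880.11

Cinder's profit: π_C = (456 - Q)q_C - (35q_C). Setting ∂π_C/∂q_C = 0: 421 - 2q_C - (q_O) = 0.
Orion's profit: π_O = (456 - Q)q_O - (165q_O). Setting ∂π_O/∂q_O = 0: 291 - 2q_O - (q_C) = 0.
Best responses: q_C = (421 - q_O)/2, q_O = (291 - q_C)/2.
Substituting one into the other gives q_C = 551/3 and q_O = 161/3.
Price P = 456 - 712/3 = 656/3.
Orion's profit: (656/3 - 165)·(161/3) = 2880.1111.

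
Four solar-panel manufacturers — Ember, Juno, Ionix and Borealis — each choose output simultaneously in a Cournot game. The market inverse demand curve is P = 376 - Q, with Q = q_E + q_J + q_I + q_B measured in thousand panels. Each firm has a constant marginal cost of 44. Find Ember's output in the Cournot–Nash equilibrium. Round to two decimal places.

66.40

Each firm earns π_i = (376 - Q)q_i - 44q_i.
Setting ∂π_i/∂q_i = 0 with rivals' quantities fixed: 332 - 2q_i - Σ_{j≠i} q_j = 0.
By symmetry each firm produces the same amount; substituting Σ_{j≠i} q_j = 3q_i yields q_i = 332/5.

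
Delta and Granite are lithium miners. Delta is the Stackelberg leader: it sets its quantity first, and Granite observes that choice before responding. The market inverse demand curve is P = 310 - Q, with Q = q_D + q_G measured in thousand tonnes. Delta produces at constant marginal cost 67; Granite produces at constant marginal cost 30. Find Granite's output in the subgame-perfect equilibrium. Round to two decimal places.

88.50

Solve by backward induction. Given q_D, the follower Granite maximises π_G = (310 - q_D - q_G)q_G - 30q_G.
Follower FOC: 280 - q_D - 2q_G = 0, so q_G(q_D) = (280 - q_D)/2.
The leader anticipates this reaction. Substituting into P = 310 - Q gives P = 170 - (1/2)q_D, so π_D = (170 - (1/2)q_D)q_D - 67q_D.
Maximising: ∂π_D/∂q_D = 103 - q_D = 0, giving q_D = 103.
Then q_G = (280 - 103)/2 = 177/2.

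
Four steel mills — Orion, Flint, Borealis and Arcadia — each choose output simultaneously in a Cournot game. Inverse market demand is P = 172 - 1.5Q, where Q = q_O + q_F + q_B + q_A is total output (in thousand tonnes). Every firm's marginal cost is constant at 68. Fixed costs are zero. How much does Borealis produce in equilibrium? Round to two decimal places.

Each firm earns π_i = (172 - 1.5Q)q_i - 68q_i.
First-order condition (treating rivals' output as given): 104 - 3q_i - (3/2)·Σ_{j≠i} q_j = 0.
By symmetry each firm produces the same amount; substituting Σ_{j≠i} q_j = 3q_i yields q_i = 104/(15/2) = 208/15.

13.87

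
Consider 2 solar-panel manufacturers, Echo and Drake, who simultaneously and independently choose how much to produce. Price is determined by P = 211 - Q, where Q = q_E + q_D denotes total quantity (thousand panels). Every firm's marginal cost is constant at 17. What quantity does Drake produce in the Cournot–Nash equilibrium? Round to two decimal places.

64.67

A representative firm's profit is π_i = q_i(211 - Q) - 17q_i.
Setting ∂π_i/∂q_i = 0 with rivals' quantities fixed: 194 - 2q_i - q_j = 0.
By symmetry each firm produces the same amount; substituting q_j = q_i yields q_i = 194/3.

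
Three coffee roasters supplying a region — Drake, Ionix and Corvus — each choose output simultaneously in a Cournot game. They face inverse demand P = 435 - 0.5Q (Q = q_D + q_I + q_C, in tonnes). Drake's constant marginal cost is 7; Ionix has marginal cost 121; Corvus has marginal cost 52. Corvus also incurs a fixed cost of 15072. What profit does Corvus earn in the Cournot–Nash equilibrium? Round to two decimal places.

5634.13

Drake's profit: π_D = (435 - 0.5Q)q_D - (7q_D). Setting ∂π_D/∂q_D = 0: 428 - q_D - (1/2)(q_I + q_C) = 0.
Ionix's first-order condition: 314 - q_I - (1/2)(q_D + q_C) = 0.
Corvus's profit: π_C = (435 - 0.5Q)q_C - (52q_C). Setting ∂π_C/∂q_C = 0: 383 - q_C - (1/2)(q_D + q_I) = 0.
Summing all 3 equations gives 1125 − 2Q = 0, hence Q = 1125/2.
Back-substituting: q_D = (428 − 1125/4)/(1/2) = 587/2, q_I = (314 − 1125/4)/(1/2) = 131/2, q_C = (383 − 1125/4)/(1/2) = 407/2.
Price P = 435 - (1/2)·(1125/2) = 615/4.
Corvus's profit: (615/4 - 52)·(407/2) - 15072 = 5634.1250.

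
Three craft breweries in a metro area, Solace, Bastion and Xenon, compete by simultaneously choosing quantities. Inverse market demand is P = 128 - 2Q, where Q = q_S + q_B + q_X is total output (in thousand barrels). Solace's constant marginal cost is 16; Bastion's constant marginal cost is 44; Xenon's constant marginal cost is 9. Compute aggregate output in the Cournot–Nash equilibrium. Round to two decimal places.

39.38

Solace's profit: π_S = (128 - 2Q)q_S - (16q_S). Setting ∂π_S/∂q_S = 0: 112 - 4q_S - 2(q_B + q_X) = 0.
Bastion's first-order condition: 84 - 4q_B - 2(q_S + q_X) = 0.
Xenon's first-order condition: 119 - 4q_X - 2(q_S + q_B) = 0.
Adding the 3 conditions: 315 − 4Q − 4Q = 0, i.e. Q = 315/8.
Back-substituting: q_S = (112 − 315/4)/2 = 133/8, q_B = (84 − 315/4)/2 = 21/8, q_X = (119 − 315/4)/2 = 161/8.
Total output Q = 133/8 + 21/8 + 161/8 = 315/8.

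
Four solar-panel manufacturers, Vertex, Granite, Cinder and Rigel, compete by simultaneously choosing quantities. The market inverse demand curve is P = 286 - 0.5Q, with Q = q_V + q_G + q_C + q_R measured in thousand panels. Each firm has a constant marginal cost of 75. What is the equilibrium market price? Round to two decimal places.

Each firm earns π_i = (286 - 0.5Q)q_i - 75q_i.
Setting ∂π_i/∂q_i = 0 with rivals' quantities fixed: 211 - q_i - (1/2)·Σ_{j≠i} q_j = 0.
With identical firms every q_j equals q_i, so Σ_{j≠i} q_j = 3q_i and 211 = (5/2)q_i, giving q_i = 422/5.
Total output Q = 1688/5, so price P = 286 - (1/2)·(1688/5) = 586/5.

117.20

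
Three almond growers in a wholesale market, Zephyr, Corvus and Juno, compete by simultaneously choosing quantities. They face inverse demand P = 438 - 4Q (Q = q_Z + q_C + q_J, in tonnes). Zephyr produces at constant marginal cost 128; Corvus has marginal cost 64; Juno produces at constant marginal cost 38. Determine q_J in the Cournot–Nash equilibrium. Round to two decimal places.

Zephyr's profit: π_Z = (438 - 4Q)q_Z - (128q_Z). Setting ∂π_Z/∂q_Z = 0: 310 - 8q_Z - 4(q_C + q_J) = 0.
Corvus's first-order condition: 374 - 8q_C - 4(q_Z + q_J) = 0.
Juno's profit: π_J = (438 - 4Q)q_J - (38q_J). Setting ∂π_J/∂q_J = 0: 400 - 8q_J - 4(q_Z + q_C) = 0.
Summing all 3 equations gives 1084 − 16Q = 0, hence Q = 271/4.
Back-substituting: q_Z = (310 − 271)/4 = 39/4, q_C = (374 − 271)/4 = 103/4, q_J = (400 − 271)/4 = 129/4.

32.25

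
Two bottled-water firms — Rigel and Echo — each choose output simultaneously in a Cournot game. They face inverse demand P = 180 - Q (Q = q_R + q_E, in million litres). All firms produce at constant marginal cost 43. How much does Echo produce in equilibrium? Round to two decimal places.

45.67

Each firm earns π_i = (180 - Q)q_i - 43q_i.
Setting ∂π_i/∂q_i = 0 with rivals' quantities fixed: 137 - 2q_i - q_j = 0.
By symmetry each firm produces the same amount; substituting q_j = q_i yields q_i = 137/3.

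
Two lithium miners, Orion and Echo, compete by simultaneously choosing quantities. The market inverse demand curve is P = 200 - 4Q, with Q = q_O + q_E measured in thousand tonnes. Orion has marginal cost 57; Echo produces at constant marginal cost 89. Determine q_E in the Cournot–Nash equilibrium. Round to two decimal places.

Orion's profit: π_O = (200 - 4Q)q_O - (57q_O). Setting ∂π_O/∂q_O = 0: 143 - 8q_O - 4(q_E) = 0.
Echo's first-order condition: 111 - 8q_E - 4(q_O) = 0.
Best responses: q_O = (143 - 4q_E)/8, q_E = (111 - 4q_O)/8.
Substituting one into the other gives q_O = 175/12 and q_E = 79/12.

6.58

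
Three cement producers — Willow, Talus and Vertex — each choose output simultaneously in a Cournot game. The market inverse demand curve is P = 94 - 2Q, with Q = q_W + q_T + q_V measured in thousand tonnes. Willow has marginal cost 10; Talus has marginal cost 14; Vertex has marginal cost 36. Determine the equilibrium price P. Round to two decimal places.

38.50

Willow's profit: π_W = (94 - 2Q)q_W - (10q_W). Setting ∂π_W/∂q_W = 0: 84 - 4q_W - 2(q_T + q_V) = 0.
Talus's profit: π_T = (94 - 2Q)q_T - (14q_T). Setting ∂π_T/∂q_T = 0: 80 - 4q_T - 2(q_W + q_V) = 0.
Vertex's first-order condition: 58 - 4q_V - 2(q_W + q_T) = 0.
Adding the 3 conditions: 222 − 4Q − 4Q = 0, i.e. Q = 111/4.
Back-substituting: q_W = (84 − 111/2)/2 = 57/4, q_T = (80 − 111/2)/2 = 49/4, q_V = (58 − 111/2)/2 = 5/4.
Total output Q = 111/4, so price P = 94 - 2·(111/4) = 77/2.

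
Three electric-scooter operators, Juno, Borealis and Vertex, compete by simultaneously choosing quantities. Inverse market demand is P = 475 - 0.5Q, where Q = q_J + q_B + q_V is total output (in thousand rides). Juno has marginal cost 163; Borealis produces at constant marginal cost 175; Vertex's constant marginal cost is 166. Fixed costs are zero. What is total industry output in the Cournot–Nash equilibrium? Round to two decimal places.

Juno's profit: π_J = (475 - 0.5Q)q_J - (163q_J). Setting ∂π_J/∂q_J = 0: 312 - q_J - (1/2)(q_B + q_V) = 0.
Borealis's first-order condition: 300 - q_B - (1/2)(q_J + q_V) = 0.
Vertex's first-order condition: 309 - q_V - (1/2)(q_J + q_B) = 0.
Adding the 3 first-order conditions: 921 − 2Q = 0, so Q = 921/2.
Back-substituting: q_J = (312 − 921/4)/(1/2) = 327/2, q_B = (300 − 921/4)/(1/2) = 279/2, q_V = (309 − 921/4)/(1/2) = 315/2.
Total output Q = 327/2 + 279/2 + 315/2 = 921/2.

460.50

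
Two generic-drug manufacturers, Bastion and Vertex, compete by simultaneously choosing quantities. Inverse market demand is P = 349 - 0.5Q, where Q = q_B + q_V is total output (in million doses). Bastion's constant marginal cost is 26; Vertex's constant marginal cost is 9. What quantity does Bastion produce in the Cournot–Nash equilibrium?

Bastion's profit: π_B = (349 - 0.5Q)q_B - (26q_B). Setting ∂π_B/∂q_B = 0: 323 - q_B - (1/2)(q_V) = 0.
Vertex's profit: π_V = (349 - 0.5Q)q_V - (9q_V). Setting ∂π_V/∂q_V = 0: 340 - q_V - (1/2)(q_B) = 0.
So q_B = (323 - (1/2)q_V) and q_V = (340 - (1/2)q_B).
Solving the pair: q_B = 204, q_V = 238.

204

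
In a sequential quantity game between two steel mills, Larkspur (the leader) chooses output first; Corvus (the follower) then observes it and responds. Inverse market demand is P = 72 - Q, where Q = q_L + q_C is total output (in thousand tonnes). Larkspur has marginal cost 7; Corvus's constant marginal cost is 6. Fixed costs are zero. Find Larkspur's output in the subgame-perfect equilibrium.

32

The follower Corvus best-responds to any q_L: π_C = (72 - Q)q_C - 6q_C.
Follower FOC: 66 - q_L - 2q_C = 0, so q_C(q_L) = (66 - q_L)/2.
Larkspur substitutes q_C(q_L) into its own profit: π_L = q_L(72 - q_L - (66 - q_L)/2) - 7q_L = (39 - (1/2)q_L)q_L - 7q_L.
The leader's first-order condition 32 - q_L = 0 yields q_L = 32.
Then q_C = (66 - 32)/2 = 17.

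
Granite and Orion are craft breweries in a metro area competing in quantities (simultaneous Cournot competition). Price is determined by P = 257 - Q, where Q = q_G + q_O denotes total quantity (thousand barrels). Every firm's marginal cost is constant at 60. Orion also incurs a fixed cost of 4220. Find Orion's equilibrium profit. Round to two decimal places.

92.11

A representative firm's profit is π_i = q_i(257 - Q) - 60q_i.
First-order condition (treating rivals' output as given): 197 - 2q_i - q_j = 0.
With identical firms every q_j equals q_i, so q_j = q_i and 197 = 3q_i, giving q_i = 197/3.
Price P = 257 - 394/3 = 377/3.
Orion's profit: (377/3 - 60)·(197/3) - 4220 = 829/9.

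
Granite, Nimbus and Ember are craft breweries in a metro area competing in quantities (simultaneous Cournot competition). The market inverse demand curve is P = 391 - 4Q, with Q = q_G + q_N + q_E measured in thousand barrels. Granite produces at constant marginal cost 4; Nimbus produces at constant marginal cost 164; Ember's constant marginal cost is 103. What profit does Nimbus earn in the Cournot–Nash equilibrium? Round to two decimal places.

Granite's profit: π_G = (391 - 4Q)q_G - (4q_G). Setting ∂π_G/∂q_G = 0: 387 - 8q_G - 4(q_N + q_E) = 0.
Nimbus's profit: π_N = (391 - 4Q)q_N - (164q_N). Setting ∂π_N/∂q_N = 0: 227 - 8q_N - 4(q_G + q_E) = 0.
Ember's profit: π_E = (391 - 4Q)q_E - (103q_E). Setting ∂π_E/∂q_E = 0: 288 - 8q_E - 4(q_G + q_N) = 0.
Adding the 3 first-order conditions: 902 − 16Q = 0, so Q = 451/8.
Back-substituting: q_G = (387 − 451/2)/4 = 323/8, q_N = (227 − 451/2)/4 = 3/8, q_E = (288 − 451/2)/4 = 125/8.
Price P = 391 - 4·(451/8) = 331/2.
Nimbus's profit: (331/2 - 164)·(3/8) = 9/16.

0.56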